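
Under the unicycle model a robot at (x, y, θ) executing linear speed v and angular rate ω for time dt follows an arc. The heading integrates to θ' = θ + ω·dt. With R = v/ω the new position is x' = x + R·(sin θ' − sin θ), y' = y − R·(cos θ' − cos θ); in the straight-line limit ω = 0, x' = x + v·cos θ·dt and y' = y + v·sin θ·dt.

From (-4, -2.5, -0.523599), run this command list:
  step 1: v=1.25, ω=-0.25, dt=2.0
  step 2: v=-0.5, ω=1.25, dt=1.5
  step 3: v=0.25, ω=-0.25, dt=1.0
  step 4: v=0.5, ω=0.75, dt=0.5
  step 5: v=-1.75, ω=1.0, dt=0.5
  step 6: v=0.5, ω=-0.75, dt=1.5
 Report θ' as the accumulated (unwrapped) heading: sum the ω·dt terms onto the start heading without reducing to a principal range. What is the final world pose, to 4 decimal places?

(-2.3691, -4.0832, 0.3514)

step 1: θ'=-1.0236 (R=-5.0000) → pose (-2.2301, -4.2286, -1.0236)
step 2: θ'=0.8514 (R=-0.4000) → pose (-2.8725, -4.1732, 0.8514)
step 3: θ'=0.6014 (R=-1.0000) → pose (-2.6861, -4.0076, 0.6014)
step 4: θ'=0.9764 (R=0.6667) → pose (-2.5110, -3.8312, 0.9764)
step 5: θ'=1.4764 (R=-1.7500) → pose (-2.8034, -4.6463, 1.4764)
step 6: θ'=0.3514 (R=-0.6667) → pose (-2.3691, -4.0832, 0.3514)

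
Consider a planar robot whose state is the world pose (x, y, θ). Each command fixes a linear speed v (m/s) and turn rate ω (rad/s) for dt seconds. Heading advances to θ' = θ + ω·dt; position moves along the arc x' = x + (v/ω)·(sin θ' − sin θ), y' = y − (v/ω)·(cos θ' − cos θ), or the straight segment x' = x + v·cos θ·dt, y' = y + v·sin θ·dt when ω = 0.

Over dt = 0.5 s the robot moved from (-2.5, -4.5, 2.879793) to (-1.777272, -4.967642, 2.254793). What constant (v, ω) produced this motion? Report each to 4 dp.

Δθ = 2.254793 − 2.879793 = -0.625000
ω = Δθ/dt = -0.625000/0.5 = -1.2500
R = Δx/(sin θ' − sin θ) = 1.4000
v = R·ω = 1.4000·-1.2500 = -1.7500

v = -1.7500, ω = -1.2500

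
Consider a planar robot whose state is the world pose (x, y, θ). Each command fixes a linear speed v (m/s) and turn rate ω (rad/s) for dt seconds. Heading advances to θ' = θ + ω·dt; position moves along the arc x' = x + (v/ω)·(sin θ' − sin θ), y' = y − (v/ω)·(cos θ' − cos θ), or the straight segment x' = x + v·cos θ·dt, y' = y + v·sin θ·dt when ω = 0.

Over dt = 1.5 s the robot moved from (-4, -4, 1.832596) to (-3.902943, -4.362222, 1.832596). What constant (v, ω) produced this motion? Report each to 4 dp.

Δθ = 1.832596 − 1.832596 = 0.000000
ω = Δθ/dt = 0.000000/1.5 = 0.0000
ω = 0 → v = (Δx·cos θ + Δy·sin θ)/dt = -0.2500

v = -0.2500, ω = 0.0000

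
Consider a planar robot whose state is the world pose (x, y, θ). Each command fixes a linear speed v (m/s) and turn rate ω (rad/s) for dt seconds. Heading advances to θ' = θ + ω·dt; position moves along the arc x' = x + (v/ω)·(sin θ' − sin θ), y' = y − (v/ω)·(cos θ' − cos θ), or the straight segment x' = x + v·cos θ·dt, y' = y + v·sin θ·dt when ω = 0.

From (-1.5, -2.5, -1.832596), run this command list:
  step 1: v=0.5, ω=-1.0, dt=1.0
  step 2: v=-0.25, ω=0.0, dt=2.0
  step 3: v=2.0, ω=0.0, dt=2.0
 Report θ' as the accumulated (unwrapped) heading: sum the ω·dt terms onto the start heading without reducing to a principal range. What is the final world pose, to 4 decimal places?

(-5.1651, -3.9113, -2.8326)

step 1: θ'=-2.8326 (R=-0.5000) → pose (-1.8309, -2.8469, -2.8326)
step 2: θ'=-2.8326 (straight) → pose (-1.3546, -2.6949, -2.8326)
step 3: θ'=-2.8326 (straight) → pose (-5.1651, -3.9113, -2.8326)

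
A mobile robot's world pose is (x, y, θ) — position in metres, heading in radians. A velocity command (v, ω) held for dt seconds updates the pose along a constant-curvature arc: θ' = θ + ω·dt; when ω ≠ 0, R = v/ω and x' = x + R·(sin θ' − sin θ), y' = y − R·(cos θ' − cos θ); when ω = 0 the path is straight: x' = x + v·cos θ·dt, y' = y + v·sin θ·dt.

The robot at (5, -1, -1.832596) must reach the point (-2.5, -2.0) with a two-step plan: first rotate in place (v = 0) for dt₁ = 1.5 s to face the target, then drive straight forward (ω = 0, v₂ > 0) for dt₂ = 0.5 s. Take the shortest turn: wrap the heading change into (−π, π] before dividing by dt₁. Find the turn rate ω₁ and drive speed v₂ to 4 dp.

heading to target = atan2(-2−-1, -2.5−5) = -3.0090
Δθ = wrap(-3.0090 − -1.8326) = -1.1764; ω₁ = Δθ/dt₁ = -0.7843
distance = √((-2.5−5)² + (-2−-1)²) = 7.5664; v₂ = distance/dt₂ = 15.1327

ω₁ = -0.7843, v₂ = 15.1327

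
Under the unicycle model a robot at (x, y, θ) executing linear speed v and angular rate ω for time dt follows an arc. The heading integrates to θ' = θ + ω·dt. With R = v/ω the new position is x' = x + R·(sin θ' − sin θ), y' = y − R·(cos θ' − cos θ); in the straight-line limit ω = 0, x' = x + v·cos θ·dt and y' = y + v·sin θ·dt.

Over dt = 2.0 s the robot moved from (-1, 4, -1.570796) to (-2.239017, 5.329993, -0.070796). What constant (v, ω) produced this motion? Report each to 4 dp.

Δθ = -0.070796 − -1.570796 = 1.500000
ω = Δθ/dt = 1.500000/2.0 = 0.7500
R = −Δy/(cos θ' − cos θ) = -1.3333
v = R·ω = -1.3333·0.7500 = -1.0000

v = -1.0000, ω = 0.7500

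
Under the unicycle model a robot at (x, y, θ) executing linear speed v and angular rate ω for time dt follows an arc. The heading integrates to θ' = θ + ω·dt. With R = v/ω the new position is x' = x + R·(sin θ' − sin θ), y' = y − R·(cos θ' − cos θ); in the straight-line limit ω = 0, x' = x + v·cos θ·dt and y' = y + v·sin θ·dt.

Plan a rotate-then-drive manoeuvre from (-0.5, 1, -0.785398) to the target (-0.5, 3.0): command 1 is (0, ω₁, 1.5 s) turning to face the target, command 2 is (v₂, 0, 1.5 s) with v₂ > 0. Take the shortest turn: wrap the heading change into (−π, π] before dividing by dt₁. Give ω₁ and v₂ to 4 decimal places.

heading to target = atan2(3−1, -0.5−-0.5) = 1.5708
Δθ = wrap(1.5708 − -0.7854) = 2.3562; ω₁ = Δθ/dt₁ = 1.5708
distance = √((-0.5−-0.5)² + (3−1)²) = 2.0000; v₂ = distance/dt₂ = 1.3333

ω₁ = 1.5708, v₂ = 1.3333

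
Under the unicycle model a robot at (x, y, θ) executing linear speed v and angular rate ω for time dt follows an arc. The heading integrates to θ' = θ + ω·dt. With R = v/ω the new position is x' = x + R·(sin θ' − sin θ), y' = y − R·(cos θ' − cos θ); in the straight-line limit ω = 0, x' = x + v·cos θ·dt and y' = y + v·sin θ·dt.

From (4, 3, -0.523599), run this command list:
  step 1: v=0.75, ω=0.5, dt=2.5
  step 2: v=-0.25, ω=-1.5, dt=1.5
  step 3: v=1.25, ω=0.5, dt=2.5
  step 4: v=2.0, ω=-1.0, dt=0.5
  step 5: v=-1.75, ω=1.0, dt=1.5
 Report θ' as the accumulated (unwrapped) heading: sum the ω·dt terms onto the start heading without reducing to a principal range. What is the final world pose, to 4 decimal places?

(5.7628, 0.5668, 0.7264)

step 1: θ'=0.7264 (R=1.5000) → pose (5.7463, 3.1777, 0.7264)
step 2: θ'=-1.5236 (R=0.1667) → pose (5.4691, 3.2944, -1.5236)
step 3: θ'=-0.2736 (R=2.5000) → pose (7.2908, 1.0054, -0.2736)
step 4: θ'=-0.7736 (R=-2.0000) → pose (8.1478, 0.5105, -0.7736)
step 5: θ'=0.7264 (R=-1.7500) → pose (5.7628, 0.5668, 0.7264)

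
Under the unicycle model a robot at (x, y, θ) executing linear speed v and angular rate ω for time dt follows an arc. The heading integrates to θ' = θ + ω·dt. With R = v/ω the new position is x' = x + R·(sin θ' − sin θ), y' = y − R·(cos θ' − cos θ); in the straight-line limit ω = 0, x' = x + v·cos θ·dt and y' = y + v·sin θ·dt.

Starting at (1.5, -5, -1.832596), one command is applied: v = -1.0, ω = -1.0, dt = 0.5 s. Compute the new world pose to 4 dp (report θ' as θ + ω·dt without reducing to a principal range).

θ' = -1.8326 + -1.0·0.5 = -2.3326
R = v/ω = -1.0/-1.0 = 1.0000
x' = 1.5 + 1.0000·(sin -2.3326 − sin -1.8326) = 1.7423
y' = -5 − 1.0000·(cos -2.3326 − cos -1.8326) = -4.5686

(1.7423, -4.5686, -2.3326)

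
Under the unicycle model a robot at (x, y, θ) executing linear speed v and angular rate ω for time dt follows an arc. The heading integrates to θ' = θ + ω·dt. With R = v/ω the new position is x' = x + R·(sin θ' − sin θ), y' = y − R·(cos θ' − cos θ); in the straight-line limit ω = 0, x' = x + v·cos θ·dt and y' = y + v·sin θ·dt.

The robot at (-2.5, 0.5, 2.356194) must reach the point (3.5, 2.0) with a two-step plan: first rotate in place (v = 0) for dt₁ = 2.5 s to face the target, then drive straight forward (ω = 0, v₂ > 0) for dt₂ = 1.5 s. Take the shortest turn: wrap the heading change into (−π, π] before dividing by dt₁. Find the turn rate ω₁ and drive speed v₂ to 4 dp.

ω₁ = -0.8445, v₂ = 4.1231

heading to target = atan2(2−0.5, 3.5−-2.5) = 0.2450
Δθ = wrap(0.2450 − 2.3562) = -2.1112; ω₁ = Δθ/dt₁ = -0.8445
distance = √((3.5−-2.5)² + (2−0.5)²) = 6.1847; v₂ = distance/dt₂ = 4.1231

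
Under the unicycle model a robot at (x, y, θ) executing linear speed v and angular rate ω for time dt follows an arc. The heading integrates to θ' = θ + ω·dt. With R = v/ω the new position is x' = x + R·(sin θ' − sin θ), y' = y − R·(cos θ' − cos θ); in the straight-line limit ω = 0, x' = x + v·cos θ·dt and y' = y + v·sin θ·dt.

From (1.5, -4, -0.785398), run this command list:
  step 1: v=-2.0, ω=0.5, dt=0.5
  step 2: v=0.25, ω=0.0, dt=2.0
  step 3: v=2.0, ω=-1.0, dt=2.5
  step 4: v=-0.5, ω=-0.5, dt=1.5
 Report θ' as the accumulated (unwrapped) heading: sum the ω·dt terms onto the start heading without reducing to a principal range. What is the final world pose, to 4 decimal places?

(1.0402, -7.5467, -3.7854)

step 1: θ'=-0.5354 (R=-4.0000) → pose (0.7123, -3.3882, -0.5354)
step 2: θ'=-0.5354 (straight) → pose (1.1423, -3.6433, -0.5354)
step 3: θ'=-3.0354 (R=-2.0000) → pose (0.3340, -7.3521, -3.0354)
step 4: θ'=-3.7854 (R=1.0000) → pose (1.0402, -7.5467, -3.7854)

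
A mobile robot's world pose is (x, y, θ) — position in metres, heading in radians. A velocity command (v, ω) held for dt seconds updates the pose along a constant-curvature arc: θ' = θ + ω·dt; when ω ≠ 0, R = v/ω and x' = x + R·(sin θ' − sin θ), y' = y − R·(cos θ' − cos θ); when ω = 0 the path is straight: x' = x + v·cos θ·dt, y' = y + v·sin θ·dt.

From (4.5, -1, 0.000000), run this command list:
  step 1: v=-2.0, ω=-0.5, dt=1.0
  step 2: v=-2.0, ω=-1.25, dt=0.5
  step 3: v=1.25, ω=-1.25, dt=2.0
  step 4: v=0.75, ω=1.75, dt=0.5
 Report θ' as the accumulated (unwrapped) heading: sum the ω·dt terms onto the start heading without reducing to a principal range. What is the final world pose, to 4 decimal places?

(0.1759, -1.0960, -2.7500)

step 1: θ'=-0.5000 (R=4.0000) → pose (2.5823, -0.5103, -0.5000)
step 2: θ'=-1.1250 (R=1.6000) → pose (1.9058, 0.2039, -1.1250)
step 3: θ'=-3.6250 (R=-1.0000) → pose (0.5387, -1.1127, -3.6250)
step 4: θ'=-2.7500 (R=0.4286) → pose (0.1759, -1.0960, -2.7500)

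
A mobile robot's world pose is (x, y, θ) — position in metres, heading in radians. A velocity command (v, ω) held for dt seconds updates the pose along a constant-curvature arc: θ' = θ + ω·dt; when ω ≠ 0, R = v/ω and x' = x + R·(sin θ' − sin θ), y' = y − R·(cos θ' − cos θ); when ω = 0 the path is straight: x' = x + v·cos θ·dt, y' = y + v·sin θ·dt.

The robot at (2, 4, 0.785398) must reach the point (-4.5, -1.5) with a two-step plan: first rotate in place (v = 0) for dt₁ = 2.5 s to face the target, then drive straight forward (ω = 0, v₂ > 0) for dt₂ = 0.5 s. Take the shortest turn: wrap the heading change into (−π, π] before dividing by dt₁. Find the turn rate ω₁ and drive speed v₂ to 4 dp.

ω₁ = 1.2234, v₂ = 17.0294

heading to target = atan2(-1.5−4, -4.5−2) = -2.4393
Δθ = wrap(-2.4393 − 0.7854) = 3.0585; ω₁ = Δθ/dt₁ = 1.2234
distance = √((-4.5−2)² + (-1.5−4)²) = 8.5147; v₂ = distance/dt₂ = 17.0294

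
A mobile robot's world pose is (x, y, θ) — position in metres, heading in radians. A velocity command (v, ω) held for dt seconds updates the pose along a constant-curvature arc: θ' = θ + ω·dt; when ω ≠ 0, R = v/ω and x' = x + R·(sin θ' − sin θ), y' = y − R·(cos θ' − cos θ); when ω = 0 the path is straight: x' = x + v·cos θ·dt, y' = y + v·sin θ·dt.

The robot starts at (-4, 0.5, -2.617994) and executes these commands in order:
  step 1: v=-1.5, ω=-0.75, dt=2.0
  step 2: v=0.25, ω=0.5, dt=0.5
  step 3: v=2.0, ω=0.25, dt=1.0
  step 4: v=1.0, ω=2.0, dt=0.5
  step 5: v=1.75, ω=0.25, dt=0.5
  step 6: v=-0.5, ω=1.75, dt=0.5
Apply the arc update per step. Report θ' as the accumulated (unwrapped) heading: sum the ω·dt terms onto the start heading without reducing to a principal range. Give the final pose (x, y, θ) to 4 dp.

step 1: θ'=-4.1180 (R=2.0000) → pose (-1.3430, -0.1120, -4.1180)
step 2: θ'=-3.8680 (R=0.5000) → pose (-1.4252, -0.0183, -3.8680)
step 3: θ'=-3.6180 (R=8.0000) → pose (-3.0700, 1.1104, -3.6180)
step 4: θ'=-2.6180 (R=0.5000) → pose (-3.5493, 1.0991, -2.6180)
step 5: θ'=-2.4930 (R=7.0000) → pose (-4.2778, 0.6154, -2.4930)
step 6: θ'=-1.6180 (R=-0.2857) → pose (-4.1650, 0.8296, -1.6180)

(-4.1650, 0.8296, -1.6180)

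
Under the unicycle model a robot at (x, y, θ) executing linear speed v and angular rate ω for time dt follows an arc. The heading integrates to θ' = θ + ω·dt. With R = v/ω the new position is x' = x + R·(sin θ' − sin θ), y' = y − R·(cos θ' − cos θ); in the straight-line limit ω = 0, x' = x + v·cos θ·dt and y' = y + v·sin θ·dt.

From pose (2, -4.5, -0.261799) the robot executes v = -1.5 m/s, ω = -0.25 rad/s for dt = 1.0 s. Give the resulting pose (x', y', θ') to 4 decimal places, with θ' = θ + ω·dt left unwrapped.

θ' = -0.2618 + -0.25·1.0 = -0.5118
R = v/ω = -1.5/-0.25 = 6.0000
x' = 2 + 6.0000·(sin -0.5118 − sin -0.2618) = 0.6144
y' = -4.5 − 6.0000·(cos -0.5118 − cos -0.2618) = -3.9356

(0.6144, -3.9356, -0.5118)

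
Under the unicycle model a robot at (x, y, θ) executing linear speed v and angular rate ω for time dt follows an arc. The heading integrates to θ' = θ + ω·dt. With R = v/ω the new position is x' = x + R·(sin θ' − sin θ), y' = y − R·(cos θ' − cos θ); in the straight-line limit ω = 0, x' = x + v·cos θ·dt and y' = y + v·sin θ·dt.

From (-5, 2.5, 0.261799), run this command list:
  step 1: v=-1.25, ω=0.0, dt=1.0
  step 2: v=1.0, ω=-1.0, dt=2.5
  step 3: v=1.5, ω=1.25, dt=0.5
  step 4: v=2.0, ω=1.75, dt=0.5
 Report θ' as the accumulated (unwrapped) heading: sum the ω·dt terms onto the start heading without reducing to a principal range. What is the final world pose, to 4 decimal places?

(-5.0468, -0.9941, -0.7382)

step 1: θ'=0.2618 (straight) → pose (-6.2074, 2.1765, 0.2618)
step 2: θ'=-2.2382 (R=-1.0000) → pose (-5.1632, 0.5916, -2.2382)
step 3: θ'=-1.6132 (R=1.2000) → pose (-5.4196, -0.1003, -1.6132)
step 4: θ'=-0.7382 (R=1.1429) → pose (-5.0468, -0.9941, -0.7382)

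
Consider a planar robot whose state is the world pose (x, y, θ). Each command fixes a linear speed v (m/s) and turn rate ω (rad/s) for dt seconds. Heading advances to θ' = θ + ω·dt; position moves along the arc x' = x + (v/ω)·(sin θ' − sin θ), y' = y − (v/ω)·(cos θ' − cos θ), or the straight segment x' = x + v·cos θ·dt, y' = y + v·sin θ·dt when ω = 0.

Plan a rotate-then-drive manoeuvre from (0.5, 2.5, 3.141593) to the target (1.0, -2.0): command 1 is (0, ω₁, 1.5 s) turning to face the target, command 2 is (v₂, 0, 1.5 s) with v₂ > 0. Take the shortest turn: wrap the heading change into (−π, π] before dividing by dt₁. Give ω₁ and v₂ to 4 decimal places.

ω₁ = 1.1210, v₂ = 3.0185

heading to target = atan2(-2−2.5, 1−0.5) = -1.4601
Δθ = wrap(-1.4601 − 3.1416) = 1.6815; ω₁ = Δθ/dt₁ = 1.1210
distance = √((1−0.5)² + (-2−2.5)²) = 4.5277; v₂ = distance/dt₂ = 3.0185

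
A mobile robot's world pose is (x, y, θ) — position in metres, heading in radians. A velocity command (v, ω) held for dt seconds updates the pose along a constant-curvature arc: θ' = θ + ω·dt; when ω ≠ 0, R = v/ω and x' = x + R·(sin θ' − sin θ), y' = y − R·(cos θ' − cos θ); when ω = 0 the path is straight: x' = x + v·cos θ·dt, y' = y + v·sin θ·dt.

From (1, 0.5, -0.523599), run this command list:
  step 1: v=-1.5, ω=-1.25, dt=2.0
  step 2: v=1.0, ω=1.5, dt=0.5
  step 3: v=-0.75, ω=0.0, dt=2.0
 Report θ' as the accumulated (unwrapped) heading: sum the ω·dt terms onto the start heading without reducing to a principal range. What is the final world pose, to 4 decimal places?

(1.9981, 3.6443, -2.2736)

step 1: θ'=-3.0236 (R=1.2000) → pose (1.4587, 2.7309, -3.0236)
step 2: θ'=-2.2736 (R=0.6667) → pose (1.0285, 2.4998, -2.2736)
step 3: θ'=-2.2736 (straight) → pose (1.9981, 3.6443, -2.2736)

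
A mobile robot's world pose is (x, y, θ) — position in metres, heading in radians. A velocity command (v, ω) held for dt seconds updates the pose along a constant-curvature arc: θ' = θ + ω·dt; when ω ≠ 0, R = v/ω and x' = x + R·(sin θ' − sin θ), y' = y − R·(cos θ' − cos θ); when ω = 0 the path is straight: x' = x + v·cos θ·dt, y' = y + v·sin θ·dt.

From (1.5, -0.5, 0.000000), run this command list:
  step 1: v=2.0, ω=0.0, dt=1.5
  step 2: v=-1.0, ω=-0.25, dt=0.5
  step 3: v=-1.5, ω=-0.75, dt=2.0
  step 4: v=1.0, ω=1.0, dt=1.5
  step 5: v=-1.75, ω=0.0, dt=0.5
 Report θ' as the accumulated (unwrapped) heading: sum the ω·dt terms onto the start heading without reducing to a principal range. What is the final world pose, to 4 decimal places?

step 1: θ'=0.0000 (straight) → pose (4.5000, -0.5000, 0.0000)
step 2: θ'=-0.1250 (R=4.0000) → pose (4.0013, -0.4688, -0.1250)
step 3: θ'=-1.6250 (R=2.0000) → pose (2.2536, 1.6240, -1.6250)
step 4: θ'=-0.1250 (R=1.0000) → pose (3.1274, 0.5776, -0.1250)
step 5: θ'=-0.1250 (straight) → pose (2.2593, 0.6867, -0.1250)

(2.2593, 0.6867, -0.1250)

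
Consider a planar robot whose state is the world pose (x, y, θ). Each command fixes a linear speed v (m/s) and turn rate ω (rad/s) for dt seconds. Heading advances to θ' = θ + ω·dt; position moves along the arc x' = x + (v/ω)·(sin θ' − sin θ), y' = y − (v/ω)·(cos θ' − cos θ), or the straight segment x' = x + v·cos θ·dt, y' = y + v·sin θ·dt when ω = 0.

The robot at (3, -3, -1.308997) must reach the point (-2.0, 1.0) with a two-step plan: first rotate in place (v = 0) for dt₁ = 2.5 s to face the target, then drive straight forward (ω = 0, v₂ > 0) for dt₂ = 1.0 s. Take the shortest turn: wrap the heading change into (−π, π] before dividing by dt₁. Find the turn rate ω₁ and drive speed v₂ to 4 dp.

ω₁ = -1.0029, v₂ = 6.4031

heading to target = atan2(1−-3, -2−3) = 2.4669
Δθ = wrap(2.4669 − -1.3090) = -2.5073; ω₁ = Δθ/dt₁ = -1.0029
distance = √((-2−3)² + (1−-3)²) = 6.4031; v₂ = distance/dt₂ = 6.4031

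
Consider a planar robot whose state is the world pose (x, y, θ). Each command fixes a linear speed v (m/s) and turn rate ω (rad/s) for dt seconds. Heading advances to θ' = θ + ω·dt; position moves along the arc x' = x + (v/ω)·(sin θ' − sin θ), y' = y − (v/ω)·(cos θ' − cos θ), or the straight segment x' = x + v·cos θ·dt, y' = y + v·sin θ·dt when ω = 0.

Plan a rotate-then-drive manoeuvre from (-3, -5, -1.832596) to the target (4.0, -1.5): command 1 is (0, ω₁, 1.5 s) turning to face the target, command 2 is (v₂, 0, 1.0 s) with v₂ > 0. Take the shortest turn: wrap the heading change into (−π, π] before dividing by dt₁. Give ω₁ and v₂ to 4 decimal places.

heading to target = atan2(-1.5−-5, 4−-3) = 0.4636
Δθ = wrap(0.4636 − -1.8326) = 2.2962; ω₁ = Δθ/dt₁ = 1.5308
distance = √((4−-3)² + (-1.5−-5)²) = 7.8262; v₂ = distance/dt₂ = 7.8262

ω₁ = 1.5308, v₂ = 7.8262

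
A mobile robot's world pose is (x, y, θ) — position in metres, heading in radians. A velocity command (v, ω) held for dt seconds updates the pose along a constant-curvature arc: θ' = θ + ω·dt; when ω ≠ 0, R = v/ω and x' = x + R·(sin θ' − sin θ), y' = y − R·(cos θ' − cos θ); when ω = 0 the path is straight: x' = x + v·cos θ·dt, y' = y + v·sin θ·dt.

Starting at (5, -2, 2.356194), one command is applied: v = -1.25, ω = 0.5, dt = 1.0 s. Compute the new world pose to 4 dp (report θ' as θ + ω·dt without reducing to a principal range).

(6.0639, -2.6311, 2.8562)

θ' = 2.3562 + 0.5·1.0 = 2.8562
R = v/ω = -1.25/0.5 = -2.5000
x' = 5 + -2.5000·(sin 2.8562 − sin 2.3562) = 6.0639
y' = -2 − -2.5000·(cos 2.8562 − cos 2.3562) = -2.6311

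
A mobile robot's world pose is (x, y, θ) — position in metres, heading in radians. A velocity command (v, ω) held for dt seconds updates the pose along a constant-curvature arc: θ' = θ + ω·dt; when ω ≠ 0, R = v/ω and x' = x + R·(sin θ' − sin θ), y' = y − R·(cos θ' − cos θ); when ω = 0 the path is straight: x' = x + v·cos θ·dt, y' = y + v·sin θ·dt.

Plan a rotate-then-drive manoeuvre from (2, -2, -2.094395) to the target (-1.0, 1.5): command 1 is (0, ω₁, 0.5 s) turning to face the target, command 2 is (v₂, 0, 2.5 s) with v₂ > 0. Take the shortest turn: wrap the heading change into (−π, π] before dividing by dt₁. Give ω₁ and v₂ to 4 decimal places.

heading to target = atan2(1.5−-2, -1−2) = 2.2794
Δθ = wrap(2.2794 − -2.0944) = -1.9094; ω₁ = Δθ/dt₁ = -3.8187
distance = √((-1−2)² + (1.5−-2)²) = 4.6098; v₂ = distance/dt₂ = 1.8439

ω₁ = -3.8187, v₂ = 1.8439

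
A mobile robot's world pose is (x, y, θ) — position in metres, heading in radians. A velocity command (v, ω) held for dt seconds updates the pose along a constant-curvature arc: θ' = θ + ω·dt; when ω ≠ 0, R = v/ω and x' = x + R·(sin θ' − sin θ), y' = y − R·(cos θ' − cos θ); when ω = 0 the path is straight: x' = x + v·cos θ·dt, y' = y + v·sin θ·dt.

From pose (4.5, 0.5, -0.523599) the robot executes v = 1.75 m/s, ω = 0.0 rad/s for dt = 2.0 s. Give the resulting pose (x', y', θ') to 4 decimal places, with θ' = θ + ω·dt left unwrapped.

(7.5311, -1.2500, -0.5236)

θ' = -0.5236 + 0.0·2.0 = -0.5236
ω = 0 → straight: x' = 4.5 + 1.75·cos(-0.5236)·2.0 = 7.5311
y' = 0.5 + 1.75·sin(-0.5236)·2.0 = -1.2500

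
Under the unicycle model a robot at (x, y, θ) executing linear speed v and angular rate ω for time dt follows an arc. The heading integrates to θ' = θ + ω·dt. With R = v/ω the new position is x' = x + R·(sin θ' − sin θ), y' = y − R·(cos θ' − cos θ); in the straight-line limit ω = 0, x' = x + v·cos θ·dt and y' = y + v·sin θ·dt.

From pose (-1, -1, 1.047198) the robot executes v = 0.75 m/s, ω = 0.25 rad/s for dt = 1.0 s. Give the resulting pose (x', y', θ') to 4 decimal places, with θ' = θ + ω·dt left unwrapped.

(-0.7097, -0.3106, 1.2972)

θ' = 1.0472 + 0.25·1.0 = 1.2972
R = v/ω = 0.75/0.25 = 3.0000
x' = -1 + 3.0000·(sin 1.2972 − sin 1.0472) = -0.7097
y' = -1 − 3.0000·(cos 1.2972 − cos 1.0472) = -0.3106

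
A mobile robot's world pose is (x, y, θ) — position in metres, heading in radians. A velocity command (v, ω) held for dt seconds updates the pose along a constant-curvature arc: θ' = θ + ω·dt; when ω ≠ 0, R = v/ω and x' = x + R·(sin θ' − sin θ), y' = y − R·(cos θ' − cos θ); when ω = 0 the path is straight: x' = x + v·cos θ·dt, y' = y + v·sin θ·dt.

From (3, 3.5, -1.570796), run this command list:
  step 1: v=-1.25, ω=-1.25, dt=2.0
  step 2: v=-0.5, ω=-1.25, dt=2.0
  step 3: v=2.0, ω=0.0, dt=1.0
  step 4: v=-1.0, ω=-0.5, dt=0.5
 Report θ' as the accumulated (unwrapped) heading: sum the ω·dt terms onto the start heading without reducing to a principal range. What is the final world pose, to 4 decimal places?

(5.8282, 3.1082, -6.8208)

step 1: θ'=-4.0708 (R=1.0000) → pose (4.8011, 4.0985, -4.0708)
step 2: θ'=-6.5708 (R=0.4000) → pose (4.3672, 3.4755, -6.5708)
step 3: θ'=-6.5708 (straight) → pose (6.2851, 2.9082, -6.5708)
step 4: θ'=-6.8208 (R=2.0000) → pose (5.8282, 3.1082, -6.8208)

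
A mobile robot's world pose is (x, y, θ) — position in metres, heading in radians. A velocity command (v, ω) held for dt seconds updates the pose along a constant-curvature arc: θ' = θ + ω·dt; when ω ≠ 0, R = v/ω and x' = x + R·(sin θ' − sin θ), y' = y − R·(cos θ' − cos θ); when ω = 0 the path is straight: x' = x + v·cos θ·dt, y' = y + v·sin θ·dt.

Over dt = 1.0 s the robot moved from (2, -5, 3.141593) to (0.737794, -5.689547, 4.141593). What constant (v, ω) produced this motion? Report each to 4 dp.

v = 1.5000, ω = 1.0000

Δθ = 4.141593 − 3.141593 = 1.000000
ω = Δθ/dt = 1.000000/1.0 = 1.0000
R = Δx/(sin θ' − sin θ) = 1.5000
v = R·ω = 1.5000·1.0000 = 1.5000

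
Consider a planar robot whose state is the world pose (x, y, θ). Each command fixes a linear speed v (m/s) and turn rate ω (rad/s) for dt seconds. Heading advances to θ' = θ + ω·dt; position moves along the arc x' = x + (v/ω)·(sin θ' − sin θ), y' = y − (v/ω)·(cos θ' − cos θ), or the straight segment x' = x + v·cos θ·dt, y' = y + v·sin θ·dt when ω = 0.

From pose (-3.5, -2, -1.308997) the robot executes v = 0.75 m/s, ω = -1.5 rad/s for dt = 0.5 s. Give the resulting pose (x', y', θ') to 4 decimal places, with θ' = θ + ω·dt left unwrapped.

(-3.5414, -2.3639, -2.0590)

θ' = -1.3090 + -1.5·0.5 = -2.0590
R = v/ω = 0.75/-1.5 = -0.5000
x' = -3.5 + -0.5000·(sin -2.0590 − sin -1.3090) = -3.5414
y' = -2 − -0.5000·(cos -2.0590 − cos -1.3090) = -2.3639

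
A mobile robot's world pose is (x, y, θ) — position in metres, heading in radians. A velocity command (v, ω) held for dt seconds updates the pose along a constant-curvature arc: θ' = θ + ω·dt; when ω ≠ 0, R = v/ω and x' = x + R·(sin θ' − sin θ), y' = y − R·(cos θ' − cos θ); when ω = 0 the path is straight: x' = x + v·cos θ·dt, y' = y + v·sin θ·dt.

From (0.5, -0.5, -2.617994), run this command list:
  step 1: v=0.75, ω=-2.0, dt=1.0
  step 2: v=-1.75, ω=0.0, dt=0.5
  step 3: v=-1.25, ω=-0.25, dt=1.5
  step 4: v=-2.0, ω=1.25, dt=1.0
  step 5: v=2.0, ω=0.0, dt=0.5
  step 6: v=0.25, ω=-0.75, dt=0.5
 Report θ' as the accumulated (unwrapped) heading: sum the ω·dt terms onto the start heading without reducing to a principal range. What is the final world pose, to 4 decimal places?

step 1: θ'=-4.6180 (R=-0.3750) → pose (-0.0608, -0.2106, -4.6180)
step 2: θ'=-4.6180 (straight) → pose (0.0216, -1.0817, -4.6180)
step 3: θ'=-4.9930 (R=5.0000) → pose (-0.1517, -2.9377, -4.9930)
step 4: θ'=-3.7430 (R=-1.6000) → pose (0.4805, -4.7000, -3.7430)
step 5: θ'=-3.7430 (straight) → pose (-0.3441, -4.1342, -3.7430)
step 6: θ'=-4.1180 (R=-0.3333) → pose (-0.4316, -4.0460, -4.1180)

(-0.4316, -4.0460, -4.1180)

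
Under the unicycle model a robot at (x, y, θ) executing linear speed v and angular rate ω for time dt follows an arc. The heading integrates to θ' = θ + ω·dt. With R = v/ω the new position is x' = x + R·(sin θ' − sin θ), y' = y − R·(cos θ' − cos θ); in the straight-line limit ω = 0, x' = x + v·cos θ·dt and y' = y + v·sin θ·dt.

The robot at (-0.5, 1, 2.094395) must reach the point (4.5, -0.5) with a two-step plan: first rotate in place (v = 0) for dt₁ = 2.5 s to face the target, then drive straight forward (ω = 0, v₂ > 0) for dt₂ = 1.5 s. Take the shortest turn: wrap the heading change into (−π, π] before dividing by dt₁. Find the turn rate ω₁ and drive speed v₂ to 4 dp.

heading to target = atan2(-0.5−1, 4.5−-0.5) = -0.2915
Δθ = wrap(-0.2915 − 2.0944) = -2.3859; ω₁ = Δθ/dt₁ = -0.9543
distance = √((4.5−-0.5)² + (-0.5−1)²) = 5.2202; v₂ = distance/dt₂ = 3.4801

ω₁ = -0.9543, v₂ = 3.4801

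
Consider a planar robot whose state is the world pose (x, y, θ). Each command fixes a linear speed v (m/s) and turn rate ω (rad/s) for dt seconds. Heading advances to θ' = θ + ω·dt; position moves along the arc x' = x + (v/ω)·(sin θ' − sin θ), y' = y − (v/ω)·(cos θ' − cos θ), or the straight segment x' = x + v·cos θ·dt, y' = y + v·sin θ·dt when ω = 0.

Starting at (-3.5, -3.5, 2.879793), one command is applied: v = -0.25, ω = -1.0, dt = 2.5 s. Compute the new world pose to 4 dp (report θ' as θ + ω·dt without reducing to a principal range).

(-3.4720, -3.9737, 0.3798)

θ' = 2.8798 + -1.0·2.5 = 0.3798
R = v/ω = -0.25/-1.0 = 0.2500
x' = -3.5 + 0.2500·(sin 0.3798 − sin 2.8798) = -3.4720
y' = -3.5 − 0.2500·(cos 0.3798 − cos 2.8798) = -3.9737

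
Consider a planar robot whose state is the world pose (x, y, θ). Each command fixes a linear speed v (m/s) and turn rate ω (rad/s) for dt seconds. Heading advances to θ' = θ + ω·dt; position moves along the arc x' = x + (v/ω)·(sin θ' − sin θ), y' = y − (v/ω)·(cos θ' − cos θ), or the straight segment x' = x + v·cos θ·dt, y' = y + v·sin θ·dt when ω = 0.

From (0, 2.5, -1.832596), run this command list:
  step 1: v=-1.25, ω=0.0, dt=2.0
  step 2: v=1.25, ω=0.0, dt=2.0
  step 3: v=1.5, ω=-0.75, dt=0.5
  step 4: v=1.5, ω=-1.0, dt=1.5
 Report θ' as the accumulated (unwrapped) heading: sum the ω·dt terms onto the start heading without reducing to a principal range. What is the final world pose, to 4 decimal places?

(-2.3342, 1.4542, -3.7076)

step 1: θ'=-1.8326 (straight) → pose (0.6470, 4.9148, -1.8326)
step 2: θ'=-1.8326 (straight) → pose (0.0000, 2.5000, -1.8326)
step 3: θ'=-2.2076 (R=-2.0000) → pose (-0.3238, 1.8284, -2.2076)
step 4: θ'=-3.7076 (R=-1.5000) → pose (-2.3342, 1.4542, -3.7076)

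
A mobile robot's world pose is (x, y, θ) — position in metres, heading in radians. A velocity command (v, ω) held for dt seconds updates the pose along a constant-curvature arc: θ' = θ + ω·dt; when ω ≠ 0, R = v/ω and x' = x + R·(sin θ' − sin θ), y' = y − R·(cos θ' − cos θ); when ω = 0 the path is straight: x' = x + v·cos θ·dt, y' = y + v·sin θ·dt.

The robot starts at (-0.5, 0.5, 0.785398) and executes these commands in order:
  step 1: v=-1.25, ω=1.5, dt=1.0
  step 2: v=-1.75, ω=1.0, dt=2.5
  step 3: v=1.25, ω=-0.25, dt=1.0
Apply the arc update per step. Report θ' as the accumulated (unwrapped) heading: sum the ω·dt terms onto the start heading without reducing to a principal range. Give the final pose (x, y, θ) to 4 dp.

(2.4622, -0.6060, 4.5354)

step 1: θ'=2.2854 (R=-0.8333) → pose (-0.5402, -0.6354, 2.2854)
step 2: θ'=4.7854 (R=-1.7500) → pose (2.5270, 0.6391, 4.7854)
step 3: θ'=4.5354 (R=-5.0000) → pose (2.4622, -0.6060, 4.5354)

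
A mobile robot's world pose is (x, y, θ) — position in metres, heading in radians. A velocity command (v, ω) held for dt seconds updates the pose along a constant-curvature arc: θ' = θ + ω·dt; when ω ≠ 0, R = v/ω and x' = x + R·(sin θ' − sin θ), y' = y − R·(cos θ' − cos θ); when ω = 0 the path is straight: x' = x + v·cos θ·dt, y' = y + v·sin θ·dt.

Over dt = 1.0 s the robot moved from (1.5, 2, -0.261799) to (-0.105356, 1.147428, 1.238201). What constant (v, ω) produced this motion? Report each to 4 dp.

v = -2.0000, ω = 1.5000

Δθ = 1.238201 − -0.261799 = 1.500000
ω = Δθ/dt = 1.500000/1.0 = 1.5000
R = Δx/(sin θ' − sin θ) = -1.3333
v = R·ω = -1.3333·1.5000 = -2.0000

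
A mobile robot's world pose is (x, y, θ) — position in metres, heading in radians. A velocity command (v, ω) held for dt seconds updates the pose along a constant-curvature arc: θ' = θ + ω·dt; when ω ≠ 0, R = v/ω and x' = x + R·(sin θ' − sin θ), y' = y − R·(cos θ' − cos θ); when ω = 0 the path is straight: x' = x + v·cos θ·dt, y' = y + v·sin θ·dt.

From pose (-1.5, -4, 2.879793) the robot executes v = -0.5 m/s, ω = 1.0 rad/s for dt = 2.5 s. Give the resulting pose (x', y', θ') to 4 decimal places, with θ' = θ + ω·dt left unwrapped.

θ' = 2.8798 + 1.0·2.5 = 5.3798
R = v/ω = -0.5/1.0 = -0.5000
x' = -1.5 + -0.5000·(sin 5.3798 − sin 2.8798) = -0.9779
y' = -4 − -0.5000·(cos 5.3798 − cos 2.8798) = -3.2076

(-0.9779, -3.2076, 5.3798)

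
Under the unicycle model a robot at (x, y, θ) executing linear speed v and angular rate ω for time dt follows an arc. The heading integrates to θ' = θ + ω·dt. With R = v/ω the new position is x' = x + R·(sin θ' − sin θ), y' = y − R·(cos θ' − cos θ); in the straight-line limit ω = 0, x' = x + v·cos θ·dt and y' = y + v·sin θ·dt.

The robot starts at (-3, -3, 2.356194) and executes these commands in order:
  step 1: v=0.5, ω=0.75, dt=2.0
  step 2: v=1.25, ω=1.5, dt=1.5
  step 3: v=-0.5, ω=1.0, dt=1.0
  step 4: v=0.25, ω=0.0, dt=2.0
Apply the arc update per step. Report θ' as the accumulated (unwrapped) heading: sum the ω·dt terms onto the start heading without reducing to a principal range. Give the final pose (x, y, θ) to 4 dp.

(-3.6235, -4.2032, 7.1062)

step 1: θ'=3.8562 (R=0.6667) → pose (-3.9083, -2.9678, 3.8562)
step 2: θ'=6.1062 (R=0.8333) → pose (-3.5089, -4.4176, 6.1062)
step 3: θ'=7.1062 (R=-0.5000) → pose (-3.9635, -4.5698, 7.1062)
step 4: θ'=7.1062 (straight) → pose (-3.6235, -4.2032, 7.1062)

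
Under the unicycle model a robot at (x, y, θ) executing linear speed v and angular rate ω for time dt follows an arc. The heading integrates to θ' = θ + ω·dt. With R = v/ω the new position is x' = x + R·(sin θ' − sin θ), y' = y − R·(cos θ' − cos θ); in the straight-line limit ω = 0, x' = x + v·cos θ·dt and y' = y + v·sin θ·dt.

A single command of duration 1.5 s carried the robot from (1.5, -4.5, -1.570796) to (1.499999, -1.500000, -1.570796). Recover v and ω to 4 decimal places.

Δθ = -1.570796 − -1.570796 = 0.000000
ω = Δθ/dt = 0.000000/1.5 = 0.0000
ω = 0 → v = (Δx·cos θ + Δy·sin θ)/dt = -2.0000

v = -2.0000, ω = 0.0000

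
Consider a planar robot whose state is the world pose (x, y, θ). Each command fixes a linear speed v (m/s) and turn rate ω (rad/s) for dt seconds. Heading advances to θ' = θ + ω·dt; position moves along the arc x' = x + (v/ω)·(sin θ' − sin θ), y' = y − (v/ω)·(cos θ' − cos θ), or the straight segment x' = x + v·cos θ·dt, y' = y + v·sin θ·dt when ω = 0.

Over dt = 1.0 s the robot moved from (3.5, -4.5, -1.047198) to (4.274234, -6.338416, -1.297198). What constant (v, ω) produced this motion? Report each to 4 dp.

v = 2.0000, ω = -0.2500

Δθ = -1.297198 − -1.047198 = -0.250000
ω = Δθ/dt = -0.250000/1.0 = -0.2500
R = −Δy/(cos θ' − cos θ) = -8.0000
v = R·ω = -8.0000·-0.2500 = 2.0000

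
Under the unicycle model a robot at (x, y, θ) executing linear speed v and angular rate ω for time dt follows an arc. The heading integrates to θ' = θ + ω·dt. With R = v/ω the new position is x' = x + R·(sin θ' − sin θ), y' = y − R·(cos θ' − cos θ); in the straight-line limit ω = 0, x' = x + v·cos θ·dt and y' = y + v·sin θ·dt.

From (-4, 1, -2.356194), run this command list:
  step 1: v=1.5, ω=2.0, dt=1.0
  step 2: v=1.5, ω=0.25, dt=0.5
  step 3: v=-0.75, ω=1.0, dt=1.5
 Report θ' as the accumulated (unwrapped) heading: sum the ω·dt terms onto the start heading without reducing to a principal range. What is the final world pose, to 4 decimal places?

step 1: θ'=-0.3562 (R=0.7500) → pose (-3.7312, -0.2333, -0.3562)
step 2: θ'=-0.2312 (R=6.0000) → pose (-3.0138, -0.4502, -0.2312)
step 3: θ'=1.2688 (R=-0.7500) → pose (-3.9017, -0.9572, 1.2688)

(-3.9017, -0.9572, 1.2688)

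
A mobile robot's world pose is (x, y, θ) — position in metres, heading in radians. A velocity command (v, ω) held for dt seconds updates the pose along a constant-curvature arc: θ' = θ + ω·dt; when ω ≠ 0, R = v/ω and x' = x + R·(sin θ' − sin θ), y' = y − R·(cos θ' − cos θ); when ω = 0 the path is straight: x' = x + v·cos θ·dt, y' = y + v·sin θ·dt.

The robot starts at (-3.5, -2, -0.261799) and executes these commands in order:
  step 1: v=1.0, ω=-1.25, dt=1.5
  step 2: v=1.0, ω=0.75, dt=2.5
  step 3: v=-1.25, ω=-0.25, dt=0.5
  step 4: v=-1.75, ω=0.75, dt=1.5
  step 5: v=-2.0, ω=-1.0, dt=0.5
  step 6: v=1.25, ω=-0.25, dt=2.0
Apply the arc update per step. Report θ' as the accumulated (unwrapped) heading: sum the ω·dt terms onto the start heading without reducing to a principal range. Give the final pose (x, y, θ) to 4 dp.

(-3.6941, -5.9340, -0.2618)

step 1: θ'=-2.1368 (R=-0.8000) → pose (-3.0318, -3.2018, -2.1368)
step 2: θ'=-0.2618 (R=1.3333) → pose (-2.2515, -5.2047, -0.2618)
step 3: θ'=-0.3868 (R=5.0000) → pose (-2.8435, -5.0056, -0.3868)
step 4: θ'=0.7382 (R=-2.3333) → pose (-5.2940, -5.4407, 0.7382)
step 5: θ'=0.2382 (R=2.0000) → pose (-6.1680, -5.9048, 0.2382)
step 6: θ'=-0.2618 (R=-5.0000) → pose (-3.6941, -5.9340, -0.2618)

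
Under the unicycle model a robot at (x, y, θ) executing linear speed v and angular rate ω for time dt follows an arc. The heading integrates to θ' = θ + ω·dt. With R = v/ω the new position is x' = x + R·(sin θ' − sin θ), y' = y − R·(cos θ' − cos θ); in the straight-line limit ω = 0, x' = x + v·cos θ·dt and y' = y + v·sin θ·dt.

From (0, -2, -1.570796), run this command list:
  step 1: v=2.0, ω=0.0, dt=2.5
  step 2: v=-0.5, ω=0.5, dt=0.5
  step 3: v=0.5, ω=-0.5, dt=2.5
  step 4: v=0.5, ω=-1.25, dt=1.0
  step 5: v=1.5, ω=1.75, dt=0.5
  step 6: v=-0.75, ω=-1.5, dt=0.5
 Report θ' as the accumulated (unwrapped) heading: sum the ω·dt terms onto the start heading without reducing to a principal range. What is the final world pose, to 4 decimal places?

step 1: θ'=-1.5708 (straight) → pose (0.0000, -7.0000, -1.5708)
step 2: θ'=-1.3208 (R=-1.0000) → pose (-0.0311, -6.7526, -1.3208)
step 3: θ'=-2.5708 (R=-1.0000) → pose (-0.4597, -7.8415, -2.5708)
step 4: θ'=-3.8208 (R=-0.4000) → pose (-0.9271, -7.8161, -3.8208)
step 5: θ'=-2.9458 (R=0.8571) → pose (-1.6323, -7.6423, -2.9458)
step 6: θ'=-3.6958 (R=0.5000) → pose (-1.2719, -7.7076, -3.6958)

(-1.2719, -7.7076, -3.6958)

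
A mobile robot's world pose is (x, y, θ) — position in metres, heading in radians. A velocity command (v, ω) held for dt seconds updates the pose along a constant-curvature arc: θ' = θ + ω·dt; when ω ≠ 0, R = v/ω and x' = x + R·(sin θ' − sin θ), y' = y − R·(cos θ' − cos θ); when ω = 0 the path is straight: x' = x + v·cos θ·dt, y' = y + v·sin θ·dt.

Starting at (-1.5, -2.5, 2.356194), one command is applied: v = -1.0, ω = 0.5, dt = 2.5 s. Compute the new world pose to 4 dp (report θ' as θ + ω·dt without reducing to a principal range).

θ' = 2.3562 + 0.5·2.5 = 3.6062
R = v/ω = -1.0/0.5 = -2.0000
x' = -1.5 + -2.0000·(sin 3.6062 − sin 2.3562) = 0.8103
y' = -2.5 − -2.0000·(cos 3.6062 − cos 2.3562) = -2.8738

(0.8103, -2.8738, 3.6062)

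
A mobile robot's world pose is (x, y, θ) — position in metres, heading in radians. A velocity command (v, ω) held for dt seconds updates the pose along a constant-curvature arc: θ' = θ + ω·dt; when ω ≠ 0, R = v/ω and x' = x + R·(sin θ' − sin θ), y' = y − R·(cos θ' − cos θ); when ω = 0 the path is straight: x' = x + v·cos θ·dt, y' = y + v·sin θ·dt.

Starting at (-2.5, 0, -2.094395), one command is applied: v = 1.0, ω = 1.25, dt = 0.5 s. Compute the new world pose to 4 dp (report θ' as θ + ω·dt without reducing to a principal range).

(-2.6031, -0.4810, -1.4694)

θ' = -2.0944 + 1.25·0.5 = -1.4694
R = v/ω = 1.0/1.25 = 0.8000
x' = -2.5 + 0.8000·(sin -1.4694 − sin -2.0944) = -2.6031
y' = 0 − 0.8000·(cos -1.4694 − cos -2.0944) = -0.4810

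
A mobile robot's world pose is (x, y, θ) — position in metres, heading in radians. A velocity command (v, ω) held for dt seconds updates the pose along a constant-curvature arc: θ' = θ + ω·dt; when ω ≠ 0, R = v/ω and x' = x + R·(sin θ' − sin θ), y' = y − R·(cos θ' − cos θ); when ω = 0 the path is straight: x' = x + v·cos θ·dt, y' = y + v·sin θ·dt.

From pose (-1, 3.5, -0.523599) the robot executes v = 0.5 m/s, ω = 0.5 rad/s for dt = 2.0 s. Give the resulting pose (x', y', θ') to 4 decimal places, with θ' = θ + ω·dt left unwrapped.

(-0.0414, 3.4774, 0.4764)

θ' = -0.5236 + 0.5·2.0 = 0.4764
R = v/ω = 0.5/0.5 = 1.0000
x' = -1 + 1.0000·(sin 0.4764 − sin -0.5236) = -0.0414
y' = 3.5 − 1.0000·(cos 0.4764 − cos -0.5236) = 3.4774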